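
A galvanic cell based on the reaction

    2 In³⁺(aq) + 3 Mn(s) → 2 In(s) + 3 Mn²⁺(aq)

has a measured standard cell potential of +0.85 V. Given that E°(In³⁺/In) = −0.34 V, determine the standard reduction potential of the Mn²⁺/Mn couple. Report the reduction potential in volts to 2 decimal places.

−1.19 V

In the reaction as written the In³⁺/In couple is reduced (cathode) and Mn²⁺/Mn is oxidized (anode), so E°cell = E°(In³⁺/In) − E°(Mn²⁺/Mn).
E°(Mn²⁺/Mn) = E°(cathode) − E°cell = −0.34 − (+0.85) = −1.19 V.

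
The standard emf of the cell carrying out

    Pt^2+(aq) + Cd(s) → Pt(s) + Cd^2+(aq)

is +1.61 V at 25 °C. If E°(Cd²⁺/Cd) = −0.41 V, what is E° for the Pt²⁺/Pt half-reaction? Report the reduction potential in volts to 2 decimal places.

In the reaction as written the Pt²⁺/Pt couple is reduced (cathode) and Cd²⁺/Cd is oxidized (anode), so E°cell = E°(Pt²⁺/Pt) − E°(Cd²⁺/Cd).
E°(Pt²⁺/Pt) = E°cell + E°(anode) = +1.61 + (−0.41) = +1.20 V.

+1.20 V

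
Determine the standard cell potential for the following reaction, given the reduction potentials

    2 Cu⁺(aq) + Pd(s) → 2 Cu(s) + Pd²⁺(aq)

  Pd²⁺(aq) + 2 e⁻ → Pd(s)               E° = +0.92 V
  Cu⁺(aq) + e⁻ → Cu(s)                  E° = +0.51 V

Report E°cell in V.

−0.41 V

In the reaction as written, Cu⁺(aq) is reduced (cathode) and Pd²⁺(aq) is produced by oxidation at the anode.
E°cell = E°(cathode) − E°(anode) = +0.51 − (+0.92) = −0.41 V.
The negative E°cell means the reaction is non-spontaneous in the direction written.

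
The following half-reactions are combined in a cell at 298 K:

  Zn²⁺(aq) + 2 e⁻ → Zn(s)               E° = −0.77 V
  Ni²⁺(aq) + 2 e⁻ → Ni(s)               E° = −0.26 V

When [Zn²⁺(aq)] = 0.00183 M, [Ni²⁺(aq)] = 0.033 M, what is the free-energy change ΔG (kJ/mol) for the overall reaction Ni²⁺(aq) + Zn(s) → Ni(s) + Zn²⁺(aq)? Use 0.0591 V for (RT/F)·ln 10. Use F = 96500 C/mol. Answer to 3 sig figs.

The standard cell potential is −0.26 − (−0.77) = +0.51 V, with n = 2 electrons in the balanced equation.
The reaction quotient is [Zn²⁺(aq)] / [Ni²⁺(aq)] = 0.0555; by Nernst, E = +0.51 − (0.0591/2)(−1.256) = +0.5471 V.
Finally ΔG = −nFE = −(2)(96500 C/mol)(+0.5471 V) = −106 kJ/mol.

−106 kJ/mol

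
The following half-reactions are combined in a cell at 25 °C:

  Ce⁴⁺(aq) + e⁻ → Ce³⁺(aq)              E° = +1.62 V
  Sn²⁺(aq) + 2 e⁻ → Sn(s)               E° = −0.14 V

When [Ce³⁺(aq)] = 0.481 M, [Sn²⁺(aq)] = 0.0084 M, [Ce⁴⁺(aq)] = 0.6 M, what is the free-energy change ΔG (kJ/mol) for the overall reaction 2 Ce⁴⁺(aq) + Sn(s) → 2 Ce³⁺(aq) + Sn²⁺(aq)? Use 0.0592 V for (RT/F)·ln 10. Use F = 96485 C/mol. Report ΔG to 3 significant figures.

With Ce⁴⁺/Ce³⁺ reduced at the cathode, E°cell = +1.62 − (−0.14) = +1.76 V and n = 2.
Here Q = ([Ce³⁺(aq)]^2·[Sn²⁺(aq)]) / [Ce⁴⁺(aq)]^2 = 0.0054 (log Q = −2.268), giving E = +1.76 − (0.0592/2)·(−2.268) = +1.8271 V.
Then ΔG = −nFE = −2 × 96485 × +1.8271 J/mol = −353 kJ/mol.

−353 kJ/mol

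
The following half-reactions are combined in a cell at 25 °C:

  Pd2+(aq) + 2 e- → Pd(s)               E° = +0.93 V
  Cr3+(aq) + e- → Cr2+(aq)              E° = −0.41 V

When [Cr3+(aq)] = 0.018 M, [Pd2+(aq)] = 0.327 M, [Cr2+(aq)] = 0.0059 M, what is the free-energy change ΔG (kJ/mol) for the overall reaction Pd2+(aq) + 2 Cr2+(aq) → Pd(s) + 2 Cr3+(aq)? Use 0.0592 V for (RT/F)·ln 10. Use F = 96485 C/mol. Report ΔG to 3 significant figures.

−250 kJ/mol

E°cell = +0.93 − (−0.41) = +1.34 V; the balanced reaction transfers n = 2 electrons.
Here Q = [Cr3+(aq)]^2 / ([Pd2+(aq)]·[Cr2+(aq)]^2) = 28.5 (log Q = 1.454), giving E = +1.34 − (0.0592/2)·(1.454) = +1.2970 V.
Finally ΔG = −nFE = −(2)(96485 C/mol)(+1.2970 V) = −250 kJ/mol.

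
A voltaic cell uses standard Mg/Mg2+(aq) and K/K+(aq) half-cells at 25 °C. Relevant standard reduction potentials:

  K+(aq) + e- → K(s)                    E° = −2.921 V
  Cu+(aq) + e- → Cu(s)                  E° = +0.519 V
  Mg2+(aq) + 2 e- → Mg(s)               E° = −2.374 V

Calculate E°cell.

+0.547 V

Of the two couples in this cell, the one with the more positive reduction potential is reduced at the cathode: here that is Mg²⁺/Mg (−2.374 V); K⁺/K (−2.921 V) is the anode.
E°cell = E°(cathode) − E°(anode) = −2.374 − (−2.921) = +0.547 V.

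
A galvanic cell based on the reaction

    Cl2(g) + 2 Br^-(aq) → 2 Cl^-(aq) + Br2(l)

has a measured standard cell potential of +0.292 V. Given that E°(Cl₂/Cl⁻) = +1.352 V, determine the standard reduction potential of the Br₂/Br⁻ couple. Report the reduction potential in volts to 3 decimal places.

+1.060 V

In the reaction as written the Cl₂/Cl⁻ couple is reduced (cathode) and Br₂/Br⁻ is oxidized (anode), so E°cell = E°(Cl₂/Cl⁻) − E°(Br₂/Br⁻).
E°(Br₂/Br⁻) = E°(cathode) − E°cell = +1.352 − (+0.292) = +1.060 V.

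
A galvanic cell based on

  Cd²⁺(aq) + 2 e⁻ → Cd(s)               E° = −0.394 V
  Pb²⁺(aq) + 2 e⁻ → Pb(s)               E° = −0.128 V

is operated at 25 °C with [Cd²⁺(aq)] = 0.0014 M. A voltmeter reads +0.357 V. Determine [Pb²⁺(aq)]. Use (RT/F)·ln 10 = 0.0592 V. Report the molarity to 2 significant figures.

The Pb²⁺/Pb couple has the larger reduction potential, so it is the cathode: E°cell = −0.128 − (−0.394) = +0.266 V and n = 2.
From the Nernst equation, log Q = n(E° − E)/0.0592 = 2·(+0.266 − (+0.357))/0.0592 = −3.074.
For Pb²⁺(aq) + Cd(s) → Pb(s) + Cd²⁺(aq), the reaction quotient is Q = [Cd²⁺(aq)] / [Pb²⁺(aq)].
Isolating [Pb²⁺(aq)] in Q = 10^{−3.074} yields log [Pb²⁺(aq)] = 0.220, i.e. 1.7 M.

1.7 M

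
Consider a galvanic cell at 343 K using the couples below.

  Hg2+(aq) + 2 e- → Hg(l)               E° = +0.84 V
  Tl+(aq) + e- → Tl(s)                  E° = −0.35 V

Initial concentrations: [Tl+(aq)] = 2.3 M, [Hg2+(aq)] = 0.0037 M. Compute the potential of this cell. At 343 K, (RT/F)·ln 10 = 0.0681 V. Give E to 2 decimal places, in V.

Hg²⁺/Hg is reduced (cathode, E° = +0.84 V) and Tl⁺/Tl is oxidized (anode).
The standard potential is +0.84 − (−0.35) = +1.19 V and the balanced reaction transfers n = 2 electrons.
For the overall reaction Hg2+(aq) + 2 Tl(s) → Hg(l) + 2 Tl+(aq), Q = [Tl+(aq)]^2 / [Hg2+(aq)] = 1.43×10^3, giving log Q = 3.155.
By the Nernst equation, E = +1.19 − (0.0681/2)·(3.155) = +1.08 V.

+1.08 V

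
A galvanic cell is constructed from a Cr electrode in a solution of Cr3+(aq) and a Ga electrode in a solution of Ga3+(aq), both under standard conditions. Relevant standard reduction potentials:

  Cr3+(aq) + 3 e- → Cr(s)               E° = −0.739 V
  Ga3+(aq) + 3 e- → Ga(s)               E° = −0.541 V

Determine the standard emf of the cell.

Of the two couples in this cell, the one with the more positive reduction potential is reduced at the cathode: here that is Ga³⁺/Ga (−0.541 V); Cr³⁺/Cr (−0.739 V) is the anode.
E°cell = E°(cathode) − E°(anode) = −0.541 − (−0.739) = +0.198 V.

+0.198 V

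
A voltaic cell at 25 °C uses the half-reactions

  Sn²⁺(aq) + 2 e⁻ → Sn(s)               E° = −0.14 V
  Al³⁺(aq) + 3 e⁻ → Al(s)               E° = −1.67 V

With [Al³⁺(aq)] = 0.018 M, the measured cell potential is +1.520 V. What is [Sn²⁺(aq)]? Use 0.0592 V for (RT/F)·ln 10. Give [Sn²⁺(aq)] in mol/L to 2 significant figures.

0.032 M

With Sn²⁺/Sn at the cathode and Al³⁺/Al at the anode, E°cell = −0.14 − (−1.67) = +1.53 V (n = 6).
Since E = E° − (0.0592/n)·log Q, log Q = n(E° − E)/0.0592 = 1.014.
For 3 Sn²⁺(aq) + 2 Al(s) → 3 Sn(s) + 2 Al³⁺(aq), the reaction quotient is Q = [Al³⁺(aq)]^2 / [Sn²⁺(aq)]^3.
Substituting the known concentrations and solving, log [Sn²⁺(aq)] = −1.501 and [Sn²⁺(aq)] = 0.032 M.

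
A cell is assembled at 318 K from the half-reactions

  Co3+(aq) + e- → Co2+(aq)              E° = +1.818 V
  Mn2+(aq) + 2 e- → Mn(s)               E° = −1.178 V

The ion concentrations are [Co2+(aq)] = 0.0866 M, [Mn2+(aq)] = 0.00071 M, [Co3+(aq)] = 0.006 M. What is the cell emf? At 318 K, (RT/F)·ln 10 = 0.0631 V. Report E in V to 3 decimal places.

Since E°(Co³⁺/Co²⁺) > E°(Mn²⁺/Mn), Co³⁺/Co²⁺ serves as the cathode.
E°cell = E°cat − E°an = +1.818 − (−1.178) = +2.996 V; n = 2.
For the overall reaction 2 Co3+(aq) + Mn(s) → 2 Co2+(aq) + Mn2+(aq), Q = ([Co2+(aq)]^2·[Mn2+(aq)]) / [Co3+(aq)]^2 = 0.148, giving log Q = −0.830.
By the Nernst equation, E = +2.996 − (0.0631/2)·(−0.830) = +3.022 V.

+3.022 V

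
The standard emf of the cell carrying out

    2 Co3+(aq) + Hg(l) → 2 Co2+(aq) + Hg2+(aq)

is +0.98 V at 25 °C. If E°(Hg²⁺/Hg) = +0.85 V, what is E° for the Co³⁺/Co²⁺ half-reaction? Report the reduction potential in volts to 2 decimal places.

+1.83 V

In the reaction as written the Co³⁺/Co²⁺ couple is reduced (cathode) and Hg²⁺/Hg is oxidized (anode), so E°cell = E°(Co³⁺/Co²⁺) − E°(Hg²⁺/Hg).
E°(Co³⁺/Co²⁺) = E°cell + E°(anode) = +0.98 + (+0.85) = +1.83 V.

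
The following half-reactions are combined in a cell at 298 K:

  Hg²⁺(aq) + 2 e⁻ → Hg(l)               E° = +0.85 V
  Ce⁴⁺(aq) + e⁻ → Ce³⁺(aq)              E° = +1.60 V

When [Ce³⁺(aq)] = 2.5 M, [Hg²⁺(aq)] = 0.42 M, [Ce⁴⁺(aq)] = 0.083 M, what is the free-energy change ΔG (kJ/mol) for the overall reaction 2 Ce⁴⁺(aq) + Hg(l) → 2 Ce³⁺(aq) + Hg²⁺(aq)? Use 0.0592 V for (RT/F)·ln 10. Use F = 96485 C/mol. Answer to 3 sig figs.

The standard cell potential is +1.60 − (+0.85) = +0.75 V, with n = 2 electrons in the balanced equation.
Here Q = ([Ce³⁺(aq)]^2·[Hg²⁺(aq)]) / [Ce⁴⁺(aq)]^2 = 381 (log Q = 2.581), giving E = +0.75 − (0.0592/2)·(2.581) = +0.6736 V.
ΔG = −nFE = −(2)(96485)(+0.6736) J/mol = −130 kJ/mol.

−130 kJ/mol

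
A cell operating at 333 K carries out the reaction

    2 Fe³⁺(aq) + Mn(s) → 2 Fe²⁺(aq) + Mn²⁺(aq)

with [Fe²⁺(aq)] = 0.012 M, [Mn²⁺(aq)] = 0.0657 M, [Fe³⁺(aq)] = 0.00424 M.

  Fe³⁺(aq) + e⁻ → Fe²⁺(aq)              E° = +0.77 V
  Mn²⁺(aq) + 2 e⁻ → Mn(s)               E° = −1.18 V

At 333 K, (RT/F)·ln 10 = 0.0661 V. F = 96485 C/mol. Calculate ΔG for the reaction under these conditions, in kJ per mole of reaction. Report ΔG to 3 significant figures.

The standard cell potential is +0.77 − (−1.18) = +1.95 V, with n = 2 electrons in the balanced equation.
Here Q = ([Fe²⁺(aq)]^2·[Mn²⁺(aq)]) / [Fe³⁺(aq)]^2 = 0.526 (log Q = −0.279), giving E = +1.95 − (0.0661/2)·(−0.279) = +1.9592 V.
ΔG = −nFE = −(2)(96485)(+1.9592) J/mol = −378 kJ/mol.

−378 kJ/mol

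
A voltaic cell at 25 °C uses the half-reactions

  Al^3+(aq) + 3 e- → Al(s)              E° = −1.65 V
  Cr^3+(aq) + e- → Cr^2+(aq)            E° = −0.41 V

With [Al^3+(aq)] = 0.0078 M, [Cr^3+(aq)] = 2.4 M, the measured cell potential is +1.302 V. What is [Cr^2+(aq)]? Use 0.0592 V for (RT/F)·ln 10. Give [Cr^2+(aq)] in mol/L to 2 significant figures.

The Cr³⁺/Cr²⁺ couple has the larger reduction potential, so it is the cathode: E°cell = −0.41 − (−1.65) = +1.24 V and n = 3.
From the Nernst equation, log Q = n(E° − E)/0.0592 = 3·(+1.24 − (+1.302))/0.0592 = −3.142.
Balancing electrons gives 3 Cr^3+(aq) + Al(s) → 3 Cr^2+(aq) + Al^3+(aq); thus Q = ([Cr^2+(aq)]^3·[Al^3+(aq)]) / [Cr^3+(aq)]^3.
Solving for the unknown gives log [Cr^2+(aq)] = 0.036, so [Cr^2+(aq)] ≈ 1.1 M.

1.1 M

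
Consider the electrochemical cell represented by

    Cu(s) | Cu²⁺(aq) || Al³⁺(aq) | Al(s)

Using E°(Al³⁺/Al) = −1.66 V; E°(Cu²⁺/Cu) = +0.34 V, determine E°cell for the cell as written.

By convention the left-hand electrode in cell notation is the anode (oxidation) and the right-hand electrode is the cathode (reduction).
E°cell = E°(right) − E°(left) = −1.66 − (+0.34) = −2.00 V.
The negative sign shows that, as written, the cell would require an external voltage to drive the reaction.

−2.00 V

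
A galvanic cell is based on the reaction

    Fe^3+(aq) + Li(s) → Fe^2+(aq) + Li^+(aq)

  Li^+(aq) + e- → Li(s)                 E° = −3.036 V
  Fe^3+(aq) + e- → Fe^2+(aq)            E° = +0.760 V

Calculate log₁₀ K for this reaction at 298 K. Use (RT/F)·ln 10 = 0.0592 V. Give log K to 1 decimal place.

log K = 64.1

The Fe³⁺/Fe²⁺ couple is reduced (cathode); E°cell = +0.760 − (−3.036) = +3.796 V with n = 1.
At equilibrium E = 0, so log K = nE°cell / 0.0592 = (1)(+3.796) / 0.0592 = 64.1.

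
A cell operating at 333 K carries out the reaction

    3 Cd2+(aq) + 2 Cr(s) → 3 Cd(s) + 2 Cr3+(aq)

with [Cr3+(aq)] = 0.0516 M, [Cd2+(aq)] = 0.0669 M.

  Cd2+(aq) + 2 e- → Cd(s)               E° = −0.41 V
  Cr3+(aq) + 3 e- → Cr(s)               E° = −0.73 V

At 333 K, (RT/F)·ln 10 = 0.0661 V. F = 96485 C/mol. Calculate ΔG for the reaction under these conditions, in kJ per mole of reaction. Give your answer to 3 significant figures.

The standard cell potential is −0.41 − (−0.73) = +0.32 V, with n = 6 electrons in the balanced equation.
The reaction quotient is [Cr3+(aq)]^2 / [Cd2+(aq)]^3 = 8.89; by Nernst, E = +0.32 − (0.0661/6)(0.949) = +0.3095 V.
Finally ΔG = −nFE = −(6)(96485 C/mol)(+0.3095 V) = −179 kJ/mol.

−179 kJ/mol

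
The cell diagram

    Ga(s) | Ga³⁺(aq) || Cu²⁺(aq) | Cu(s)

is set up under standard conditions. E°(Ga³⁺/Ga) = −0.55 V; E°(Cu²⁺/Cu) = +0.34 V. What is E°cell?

By convention the left-hand electrode in cell notation is the anode (oxidation) and the right-hand electrode is the cathode (reduction).
E°cell = E°(right) − E°(left) = +0.34 − (−0.55) = +0.89 V.

+0.89 V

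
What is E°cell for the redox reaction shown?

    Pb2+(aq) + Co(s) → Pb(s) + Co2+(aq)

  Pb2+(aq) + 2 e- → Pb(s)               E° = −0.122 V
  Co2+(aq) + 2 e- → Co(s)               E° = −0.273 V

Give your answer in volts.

In the reaction as written, Pb2+(aq) is reduced (cathode) and Co2+(aq) is produced by oxidation at the anode.
E°cell = E°(cathode) − E°(anode) = −0.122 − (−0.273) = +0.151 V.

+0.151 V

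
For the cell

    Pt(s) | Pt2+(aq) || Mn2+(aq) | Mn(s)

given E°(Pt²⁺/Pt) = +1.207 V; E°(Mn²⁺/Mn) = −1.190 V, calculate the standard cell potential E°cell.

By convention the left-hand electrode in cell notation is the anode (oxidation) and the right-hand electrode is the cathode (reduction).
E°cell = E°(right) − E°(left) = −1.190 − (+1.207) = −2.397 V.
The negative sign shows that, as written, the cell would require an external voltage to drive the reaction.

−2.397 V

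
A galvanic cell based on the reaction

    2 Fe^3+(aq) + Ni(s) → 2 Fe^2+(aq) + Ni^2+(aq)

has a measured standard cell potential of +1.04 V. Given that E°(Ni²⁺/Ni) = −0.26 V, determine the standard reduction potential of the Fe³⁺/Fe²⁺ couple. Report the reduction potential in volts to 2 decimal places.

In the reaction as written the Fe³⁺/Fe²⁺ couple is reduced (cathode) and Ni²⁺/Ni is oxidized (anode), so E°cell = E°(Fe³⁺/Fe²⁺) − E°(Ni²⁺/Ni).
E°(Fe³⁺/Fe²⁺) = E°cell + E°(anode) = +1.04 + (−0.26) = +0.78 V.

+0.78 V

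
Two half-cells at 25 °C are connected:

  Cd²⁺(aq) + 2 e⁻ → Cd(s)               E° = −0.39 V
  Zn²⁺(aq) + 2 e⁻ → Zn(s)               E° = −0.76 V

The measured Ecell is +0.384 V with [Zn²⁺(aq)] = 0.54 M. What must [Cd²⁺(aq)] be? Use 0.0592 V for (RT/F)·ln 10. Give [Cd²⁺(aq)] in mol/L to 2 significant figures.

Cd²⁺/Cd is the cathode (higher E°); E°cell = −0.39 − (−0.76) = +0.37 V with n = 2.
Rearranging E = E° − (0.0592/n)·log Q gives log Q = 2(+0.37 − (+0.384))/0.0592 = −0.473.
The balanced reaction is Cd²⁺(aq) + Zn(s) → Cd(s) + Zn²⁺(aq), so Q = [Zn²⁺(aq)] / [Cd²⁺(aq)].
Solving for the unknown gives log [Cd²⁺(aq)] = 0.205, so [Cd²⁺(aq)] ≈ 1.6 M.

1.6 M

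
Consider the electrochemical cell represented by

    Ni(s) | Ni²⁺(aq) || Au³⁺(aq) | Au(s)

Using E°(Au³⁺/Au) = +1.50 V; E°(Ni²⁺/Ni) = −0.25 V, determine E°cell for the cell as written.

By convention the left-hand electrode in cell notation is the anode (oxidation) and the right-hand electrode is the cathode (reduction).
E°cell = E°(right) − E°(left) = +1.50 − (−0.25) = +1.75 V.

+1.75 V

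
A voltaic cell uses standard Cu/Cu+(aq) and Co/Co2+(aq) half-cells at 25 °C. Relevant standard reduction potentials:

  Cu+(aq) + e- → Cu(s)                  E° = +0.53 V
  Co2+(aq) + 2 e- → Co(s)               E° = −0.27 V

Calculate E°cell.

Of the two couples in this cell, the one with the more positive reduction potential is reduced at the cathode: here that is Cu⁺/Cu (+0.53 V); Co²⁺/Co (−0.27 V) is the anode.
E°cell = E°(cathode) − E°(anode) = +0.53 − (−0.27) = +0.80 V.

+0.80 V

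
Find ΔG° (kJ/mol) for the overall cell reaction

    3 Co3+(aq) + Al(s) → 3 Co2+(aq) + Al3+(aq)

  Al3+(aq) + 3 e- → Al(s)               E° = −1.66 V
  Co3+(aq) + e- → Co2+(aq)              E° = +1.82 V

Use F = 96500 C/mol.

−1007 kJ/mol

In the reaction as written Co3+(aq) is reduced, so the Co³⁺/Co²⁺ couple is the cathode and Al³⁺/Al is the anode.
E°cell = +1.82 − (−1.66) = +3.48 V; balancing electrons gives n = 3.
ΔG° = −nFE°cell = −(3)(96500)(+3.48) J/mol = −1007 kJ/mol.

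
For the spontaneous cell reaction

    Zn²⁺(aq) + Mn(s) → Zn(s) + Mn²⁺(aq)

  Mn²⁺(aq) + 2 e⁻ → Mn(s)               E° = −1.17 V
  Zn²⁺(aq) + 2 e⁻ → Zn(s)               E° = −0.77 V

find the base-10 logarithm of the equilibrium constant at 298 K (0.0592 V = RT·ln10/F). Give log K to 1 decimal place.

log K = 13.5

The Zn²⁺/Zn couple is reduced (cathode); E°cell = −0.77 − (−1.17) = +0.40 V with n = 2.
At equilibrium E = 0, so log K = nE°cell / 0.0592 = (2)(+0.40) / 0.0592 = 13.5.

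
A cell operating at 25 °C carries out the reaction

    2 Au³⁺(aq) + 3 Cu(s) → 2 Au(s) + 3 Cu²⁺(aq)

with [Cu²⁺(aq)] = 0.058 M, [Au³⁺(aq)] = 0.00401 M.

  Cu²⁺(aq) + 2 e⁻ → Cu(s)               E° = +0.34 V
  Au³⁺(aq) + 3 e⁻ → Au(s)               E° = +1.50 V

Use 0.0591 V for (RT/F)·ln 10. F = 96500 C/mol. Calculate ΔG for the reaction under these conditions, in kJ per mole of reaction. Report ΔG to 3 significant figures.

The standard cell potential is +1.50 − (+0.34) = +1.16 V, with n = 6 electrons in the balanced equation.
Here Q = [Cu²⁺(aq)]^3 / [Au³⁺(aq)]^2 = 12.1 (log Q = 1.084), giving E = +1.16 − (0.0591/6)·(1.084) = +1.1493 V.
Finally ΔG = −nFE = −(6)(96500 C/mol)(+1.1493 V) = −665 kJ/mol.

−665 kJ/mol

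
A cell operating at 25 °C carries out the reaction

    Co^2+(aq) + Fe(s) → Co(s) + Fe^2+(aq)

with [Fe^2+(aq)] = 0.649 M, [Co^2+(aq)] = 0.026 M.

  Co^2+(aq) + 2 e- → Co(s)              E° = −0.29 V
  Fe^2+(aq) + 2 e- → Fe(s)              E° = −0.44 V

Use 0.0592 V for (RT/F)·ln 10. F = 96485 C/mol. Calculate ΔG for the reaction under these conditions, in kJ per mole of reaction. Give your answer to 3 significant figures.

−21.0 kJ/mol

With Co²⁺/Co reduced at the cathode, E°cell = −0.29 − (−0.44) = +0.15 V and n = 2.
Q = [Fe^2+(aq)] / [Co^2+(aq)] = 25, so log Q = 1.397 and E = +0.15 − (0.0592/2)(1.397) = +0.1086 V.
ΔG = −nFE = −(2)(96485)(+0.1086) J/mol = −21.0 kJ/mol.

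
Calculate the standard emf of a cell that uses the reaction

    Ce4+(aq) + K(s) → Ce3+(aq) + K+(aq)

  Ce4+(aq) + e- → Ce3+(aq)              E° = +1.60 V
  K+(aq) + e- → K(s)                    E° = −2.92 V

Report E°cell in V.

+4.52 V

Ce4+(aq) gains electrons, so the Ce⁴⁺/Ce³⁺ couple is the cathode; the K⁺/K couple is the anode.
E°cell = E°(cathode) − E°(anode) = +1.60 − (−2.92) = +4.52 V.
The positive value indicates the reaction is spontaneous as written.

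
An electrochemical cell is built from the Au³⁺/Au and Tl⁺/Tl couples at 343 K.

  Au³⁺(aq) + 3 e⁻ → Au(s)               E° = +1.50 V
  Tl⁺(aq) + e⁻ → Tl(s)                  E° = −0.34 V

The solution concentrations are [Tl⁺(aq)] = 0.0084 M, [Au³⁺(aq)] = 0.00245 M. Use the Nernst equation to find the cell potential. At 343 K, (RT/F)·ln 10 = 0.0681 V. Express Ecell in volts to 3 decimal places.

Au³⁺/Au is reduced (cathode, E° = +1.50 V) and Tl⁺/Tl is oxidized (anode).
E°cell = +1.50 − (−0.34) = +1.84 V, with n = 3 electrons transferred.
For the overall reaction Au³⁺(aq) + 3 Tl(s) → Au(s) + 3 Tl⁺(aq), Q = [Tl⁺(aq)]^3 / [Au³⁺(aq)] = 0.000242, giving log Q = −3.616.
By the Nernst equation, E = +1.84 − (0.0681/3)·(−3.616) = +1.922 V.

+1.922 V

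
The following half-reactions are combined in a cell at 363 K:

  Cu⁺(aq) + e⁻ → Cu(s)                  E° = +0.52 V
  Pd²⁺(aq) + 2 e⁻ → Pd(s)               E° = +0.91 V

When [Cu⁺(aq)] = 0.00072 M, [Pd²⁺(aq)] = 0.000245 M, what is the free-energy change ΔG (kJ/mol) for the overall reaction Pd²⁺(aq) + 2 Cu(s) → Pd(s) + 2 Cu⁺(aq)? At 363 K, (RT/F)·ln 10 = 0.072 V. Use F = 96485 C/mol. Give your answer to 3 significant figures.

E°cell = +0.91 − (+0.52) = +0.39 V; the balanced reaction transfers n = 2 electrons.
Q = [Cu⁺(aq)]^2 / [Pd²⁺(aq)] = 0.00212, so log Q = −2.675 and E = +0.39 − (0.072/2)(−2.675) = +0.4863 V.
ΔG = −nFE = −(2)(96485)(+0.4863) J/mol = −93.8 kJ/mol.

−93.8 kJ/mol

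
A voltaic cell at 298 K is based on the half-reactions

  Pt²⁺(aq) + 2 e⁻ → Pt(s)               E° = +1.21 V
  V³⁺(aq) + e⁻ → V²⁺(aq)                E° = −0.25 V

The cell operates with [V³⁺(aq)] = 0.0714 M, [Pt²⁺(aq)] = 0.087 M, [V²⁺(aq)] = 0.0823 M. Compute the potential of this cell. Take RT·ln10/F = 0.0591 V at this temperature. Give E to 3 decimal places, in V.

Since E°(Pt²⁺/Pt) > E°(V³⁺/V²⁺), Pt²⁺/Pt serves as the cathode.
E°cell = +1.21 − (−0.25) = +1.46 V, with n = 2 electrons transferred.
Balancing gives Pt²⁺(aq) + 2 V²⁺(aq) → Pt(s) + 2 V³⁺(aq); hence Q = [V³⁺(aq)]^2 / ([Pt²⁺(aq)]·[V²⁺(aq)]^2) = 8.65 (log Q = 0.937).
Applying E = E° − (RT ln10/nF)·log Q gives +1.46 − (0.0591/2)(0.937) = +1.432 V.

+1.432 V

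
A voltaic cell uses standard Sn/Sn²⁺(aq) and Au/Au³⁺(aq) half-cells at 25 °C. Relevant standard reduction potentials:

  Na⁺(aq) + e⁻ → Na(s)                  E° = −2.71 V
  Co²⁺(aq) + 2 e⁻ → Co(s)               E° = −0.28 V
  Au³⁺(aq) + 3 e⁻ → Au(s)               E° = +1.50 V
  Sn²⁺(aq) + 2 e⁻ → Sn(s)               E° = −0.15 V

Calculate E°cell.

+1.65 V

The Au³⁺/Au couple has the higher E°, so Au ion is reduced (cathode) and Sn is oxidized (anode).
E°cell = E°(cathode) − E°(anode) = +1.50 − (−0.15) = +1.65 V.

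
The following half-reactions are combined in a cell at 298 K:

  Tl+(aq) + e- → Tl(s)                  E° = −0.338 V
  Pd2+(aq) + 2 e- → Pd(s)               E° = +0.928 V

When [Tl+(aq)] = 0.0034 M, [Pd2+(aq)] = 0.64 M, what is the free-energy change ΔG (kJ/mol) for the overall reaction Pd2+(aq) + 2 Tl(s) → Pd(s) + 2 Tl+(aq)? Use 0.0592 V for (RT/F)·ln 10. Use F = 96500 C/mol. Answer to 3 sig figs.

−271 kJ/mol

With Pd²⁺/Pd reduced at the cathode, E°cell = +0.928 − (−0.338) = +1.266 V and n = 2.
The reaction quotient is [Tl+(aq)]^2 / [Pd2+(aq)] = 1.81×10^−5; by Nernst, E = +1.266 − (0.0592/2)(−4.743) = +1.4064 V.
Finally ΔG = −nFE = −(2)(96500 C/mol)(+1.4064 V) = −271 kJ/mol.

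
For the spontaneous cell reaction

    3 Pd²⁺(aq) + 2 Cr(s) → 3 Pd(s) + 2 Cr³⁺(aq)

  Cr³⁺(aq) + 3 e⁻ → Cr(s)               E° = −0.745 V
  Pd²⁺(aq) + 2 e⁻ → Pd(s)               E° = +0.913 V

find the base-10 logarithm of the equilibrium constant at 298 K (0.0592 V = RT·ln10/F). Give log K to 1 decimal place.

The Pd²⁺/Pd couple is reduced (cathode); E°cell = +0.913 − (−0.745) = +1.658 V with n = 6.
At equilibrium E = 0, so log K = nE°cell / 0.0592 = (6)(+1.658) / 0.0592 = 168.0.

log K = 168.0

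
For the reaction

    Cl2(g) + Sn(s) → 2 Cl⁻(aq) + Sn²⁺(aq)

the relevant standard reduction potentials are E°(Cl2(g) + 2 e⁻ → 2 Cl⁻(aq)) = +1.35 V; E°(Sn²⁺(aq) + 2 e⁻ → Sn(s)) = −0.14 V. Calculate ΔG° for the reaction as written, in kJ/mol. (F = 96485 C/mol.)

In the reaction as written Cl2(g) is reduced, so the Cl₂/Cl⁻ couple is the cathode and Sn²⁺/Sn is the anode.
E°cell = +1.35 − (−0.14) = +1.49 V; balancing electrons gives n = 2.
ΔG° = −nFE°cell = −(2)(96485)(+1.49) J/mol = −288 kJ/mol.

−288 kJ/mol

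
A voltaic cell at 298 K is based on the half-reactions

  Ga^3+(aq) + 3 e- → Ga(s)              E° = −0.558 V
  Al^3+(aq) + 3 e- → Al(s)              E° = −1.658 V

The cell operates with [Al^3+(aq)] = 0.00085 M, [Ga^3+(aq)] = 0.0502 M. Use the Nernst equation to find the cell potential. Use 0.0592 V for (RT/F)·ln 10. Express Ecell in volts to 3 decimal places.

+1.135 V

Ga³⁺/Ga is reduced (cathode, E° = −0.558 V) and Al³⁺/Al is oxidized (anode).
The standard potential is −0.558 − (−1.658) = +1.100 V and the balanced reaction transfers n = 3 electrons.
Balancing gives Ga^3+(aq) + Al(s) → Ga(s) + Al^3+(aq); hence Q = [Al^3+(aq)] / [Ga^3+(aq)] = 0.0169 (log Q = −1.771).
E = E° − (0.0592/n)·log Q = +1.100 − (0.0592/3)(−1.771) = +1.135 V.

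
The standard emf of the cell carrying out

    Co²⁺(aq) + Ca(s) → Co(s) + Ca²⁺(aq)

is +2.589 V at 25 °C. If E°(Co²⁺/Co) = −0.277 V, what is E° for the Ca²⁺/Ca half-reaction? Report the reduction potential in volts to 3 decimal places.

−2.866 V

In the reaction as written the Co²⁺/Co couple is reduced (cathode) and Ca²⁺/Ca is oxidized (anode), so E°cell = E°(Co²⁺/Co) − E°(Ca²⁺/Ca).
E°(Ca²⁺/Ca) = E°(cathode) − E°cell = −0.277 − (+2.589) = −2.866 V.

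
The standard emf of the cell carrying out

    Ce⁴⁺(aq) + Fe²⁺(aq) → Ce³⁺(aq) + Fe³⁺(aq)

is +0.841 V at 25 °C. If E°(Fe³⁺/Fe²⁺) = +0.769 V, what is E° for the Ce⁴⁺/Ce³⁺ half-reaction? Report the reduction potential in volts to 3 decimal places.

In the reaction as written the Ce⁴⁺/Ce³⁺ couple is reduced (cathode) and Fe³⁺/Fe²⁺ is oxidized (anode), so E°cell = E°(Ce⁴⁺/Ce³⁺) − E°(Fe³⁺/Fe²⁺).
E°(Ce⁴⁺/Ce³⁺) = E°cell + E°(anode) = +0.841 + (+0.769) = +1.610 V.

+1.610 V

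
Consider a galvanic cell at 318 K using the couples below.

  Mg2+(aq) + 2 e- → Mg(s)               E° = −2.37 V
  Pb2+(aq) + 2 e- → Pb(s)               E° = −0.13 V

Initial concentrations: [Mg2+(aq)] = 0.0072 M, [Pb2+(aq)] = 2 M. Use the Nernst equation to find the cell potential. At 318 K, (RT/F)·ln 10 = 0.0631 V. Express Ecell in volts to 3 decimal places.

Since E°(Pb²⁺/Pb) > E°(Mg²⁺/Mg), Pb²⁺/Pb serves as the cathode.
The standard potential is −0.13 − (−2.37) = +2.24 V and the balanced reaction transfers n = 2 electrons.
The balanced reaction is Pb2+(aq) + Mg(s) → Pb(s) + Mg2+(aq), so Q = [Mg2+(aq)] / [Pb2+(aq)] = 0.0036 and log Q = −2.444.
Applying E = E° − (RT ln10/nF)·log Q gives +2.24 − (0.0631/2)(−2.444) = +2.317 V.

+2.317 V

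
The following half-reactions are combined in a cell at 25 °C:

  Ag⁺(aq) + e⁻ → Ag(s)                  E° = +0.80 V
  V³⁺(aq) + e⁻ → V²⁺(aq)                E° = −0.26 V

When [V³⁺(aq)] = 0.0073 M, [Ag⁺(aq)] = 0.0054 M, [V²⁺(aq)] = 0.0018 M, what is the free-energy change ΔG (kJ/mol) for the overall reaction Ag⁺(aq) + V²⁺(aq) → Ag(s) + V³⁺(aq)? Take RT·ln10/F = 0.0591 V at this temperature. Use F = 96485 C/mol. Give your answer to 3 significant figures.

With Ag⁺/Ag reduced at the cathode, E°cell = +0.80 − (−0.26) = +1.06 V and n = 1.
Q = [V³⁺(aq)] / ([Ag⁺(aq)]·[V²⁺(aq)]) = 751, so log Q = 2.876 and E = +1.06 − (0.0591/1)(2.876) = +0.8900 V.
Finally ΔG = −nFE = −(1)(96485 C/mol)(+0.8900 V) = −85.9 kJ/mol.

−85.9 kJ/mol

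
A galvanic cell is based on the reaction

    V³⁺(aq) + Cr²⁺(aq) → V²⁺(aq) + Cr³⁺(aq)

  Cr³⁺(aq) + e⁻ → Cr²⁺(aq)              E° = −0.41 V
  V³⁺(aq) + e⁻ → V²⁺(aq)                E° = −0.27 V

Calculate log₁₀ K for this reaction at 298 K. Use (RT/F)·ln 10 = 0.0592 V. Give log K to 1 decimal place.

log K = 2.4

The V³⁺/V²⁺ couple is reduced (cathode); E°cell = −0.27 − (−0.41) = +0.14 V with n = 1.
At equilibrium E = 0, so log K = nE°cell / 0.0592 = (1)(+0.14) / 0.0592 = 2.4.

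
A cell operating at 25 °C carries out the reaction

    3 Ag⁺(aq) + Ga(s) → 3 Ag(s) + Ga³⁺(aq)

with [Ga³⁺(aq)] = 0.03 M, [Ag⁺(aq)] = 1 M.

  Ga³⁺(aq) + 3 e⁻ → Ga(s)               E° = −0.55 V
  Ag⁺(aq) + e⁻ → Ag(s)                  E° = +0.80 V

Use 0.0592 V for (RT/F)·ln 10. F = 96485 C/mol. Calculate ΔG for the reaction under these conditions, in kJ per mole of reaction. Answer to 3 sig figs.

−399 kJ/mol

The standard cell potential is +0.80 − (−0.55) = +1.35 V, with n = 3 electrons in the balanced equation.
The reaction quotient is [Ga³⁺(aq)] / [Ag⁺(aq)]^3 = 0.03; by Nernst, E = +1.35 − (0.0592/3)(−1.523) = +1.3801 V.
Then ΔG = −nFE = −3 × 96485 × +1.3801 J/mol = −399 kJ/mol.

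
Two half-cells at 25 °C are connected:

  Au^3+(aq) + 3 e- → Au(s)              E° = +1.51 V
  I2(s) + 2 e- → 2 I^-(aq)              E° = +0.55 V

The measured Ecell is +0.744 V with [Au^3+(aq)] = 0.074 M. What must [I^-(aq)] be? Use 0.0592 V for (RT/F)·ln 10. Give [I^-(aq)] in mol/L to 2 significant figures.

Au³⁺/Au is the cathode (higher E°); E°cell = +1.51 − (+0.55) = +0.96 V with n = 6.
From the Nernst equation, log Q = n(E° − E)/0.0592 = 6·(+0.96 − (+0.744))/0.0592 = 21.892.
For 2 Au^3+(aq) + 6 I^-(aq) → 2 Au(s) + 3 I2(s), the reaction quotient is Q = 1 / ([Au^3+(aq)]^2·[I^-(aq)]^6).
Substituting the known concentrations and solving, log [I^-(aq)] = −3.272 and [I^-(aq)] = 0.00053 M.

0.00053 M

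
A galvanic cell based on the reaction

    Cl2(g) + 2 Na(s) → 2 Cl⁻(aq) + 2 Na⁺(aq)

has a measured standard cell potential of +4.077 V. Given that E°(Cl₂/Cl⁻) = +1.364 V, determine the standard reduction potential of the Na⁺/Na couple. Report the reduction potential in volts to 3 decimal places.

−2.713 V

In the reaction as written the Cl₂/Cl⁻ couple is reduced (cathode) and Na⁺/Na is oxidized (anode), so E°cell = E°(Cl₂/Cl⁻) − E°(Na⁺/Na).
E°(Na⁺/Na) = E°(cathode) − E°cell = +1.364 − (+4.077) = −2.713 V.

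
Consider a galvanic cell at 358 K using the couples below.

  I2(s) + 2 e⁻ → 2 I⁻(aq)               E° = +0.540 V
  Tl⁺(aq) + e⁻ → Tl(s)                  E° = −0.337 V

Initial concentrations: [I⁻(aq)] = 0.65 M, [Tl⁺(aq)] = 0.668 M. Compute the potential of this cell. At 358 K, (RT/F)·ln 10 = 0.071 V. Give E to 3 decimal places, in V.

Since E°(I₂/I⁻) > E°(Tl⁺/Tl), I₂/I⁻ serves as the cathode.
E°cell = E°cat − E°an = +0.540 − (−0.337) = +0.877 V; n = 2.
For the overall reaction I2(s) + 2 Tl(s) → 2 I⁻(aq) + 2 Tl⁺(aq), Q = [I⁻(aq)]^2·[Tl⁺(aq)]^2 = 0.189, giving log Q = −0.725.
Applying E = E° − (RT ln10/nF)·log Q gives +0.877 − (0.071/2)(−0.725) = +0.903 V.

+0.903 V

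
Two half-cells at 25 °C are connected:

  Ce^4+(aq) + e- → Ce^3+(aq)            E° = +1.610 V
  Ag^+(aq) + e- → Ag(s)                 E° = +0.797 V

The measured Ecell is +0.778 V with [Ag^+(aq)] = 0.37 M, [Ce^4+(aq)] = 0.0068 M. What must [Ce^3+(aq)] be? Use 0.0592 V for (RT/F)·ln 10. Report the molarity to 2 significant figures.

0.072 M

With Ce⁴⁺/Ce³⁺ at the cathode and Ag⁺/Ag at the anode, E°cell = +1.610 − (+0.797) = +0.813 V (n = 1).
From the Nernst equation, log Q = n(E° − E)/0.0592 = 1·(+0.813 − (+0.778))/0.0592 = 0.591.
The balanced reaction is Ce^4+(aq) + Ag(s) → Ce^3+(aq) + Ag^+(aq), so Q = ([Ce^3+(aq)]·[Ag^+(aq)]) / [Ce^4+(aq)].
Solving for the unknown gives log [Ce^3+(aq)] = −1.145, so [Ce^3+(aq)] ≈ 0.072 M.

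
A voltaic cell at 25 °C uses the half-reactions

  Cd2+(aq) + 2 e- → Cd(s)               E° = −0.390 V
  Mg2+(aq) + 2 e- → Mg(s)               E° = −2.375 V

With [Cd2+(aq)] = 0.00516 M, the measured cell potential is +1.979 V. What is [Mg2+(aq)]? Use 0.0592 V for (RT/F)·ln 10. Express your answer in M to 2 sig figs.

0.0082 M

The Cd²⁺/Cd couple has the larger reduction potential, so it is the cathode: E°cell = −0.390 − (−2.375) = +1.985 V and n = 2.
Rearranging E = E° − (0.0592/n)·log Q gives log Q = 2(+1.985 − (+1.979))/0.0592 = 0.203.
Balancing electrons gives Cd2+(aq) + Mg(s) → Cd(s) + Mg2+(aq); thus Q = [Mg2+(aq)] / [Cd2+(aq)].
Isolating [Mg2+(aq)] in Q = 10^{0.203} yields log [Mg2+(aq)] = −2.084, i.e. 0.0082 M.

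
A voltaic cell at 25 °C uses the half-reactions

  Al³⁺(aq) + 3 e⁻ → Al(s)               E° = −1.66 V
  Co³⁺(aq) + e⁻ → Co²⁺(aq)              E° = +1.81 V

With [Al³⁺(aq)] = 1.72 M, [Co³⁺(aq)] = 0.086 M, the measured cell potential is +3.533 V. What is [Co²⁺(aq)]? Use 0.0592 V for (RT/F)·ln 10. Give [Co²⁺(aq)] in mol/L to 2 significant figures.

0.0062 M

The Co³⁺/Co²⁺ couple has the larger reduction potential, so it is the cathode: E°cell = +1.81 − (−1.66) = +3.47 V and n = 3.
Since E = E° − (0.0592/n)·log Q, log Q = n(E° − E)/0.0592 = −3.193.
Balancing electrons gives 3 Co³⁺(aq) + Al(s) → 3 Co²⁺(aq) + Al³⁺(aq); thus Q = ([Co²⁺(aq)]^3·[Al³⁺(aq)]) / [Co³⁺(aq)]^3.
Substituting the known concentrations and solving, log [Co²⁺(aq)] = −2.208 and [Co²⁺(aq)] = 0.0062 M.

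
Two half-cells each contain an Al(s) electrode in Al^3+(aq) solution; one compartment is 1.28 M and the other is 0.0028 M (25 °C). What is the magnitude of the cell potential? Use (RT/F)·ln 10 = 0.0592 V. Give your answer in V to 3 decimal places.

For a concentration cell E°cell = 0, since both electrodes use the same couple.
The compartment with the higher Al^3+(aq) concentration (1.28 M) acts as the cathode; ions are reduced there and produced at the dilute (0.0028 M) anode.
With n = 3, Ecell = −(0.0592/3)·log([dilute]/[conc]) = −(0.0592/3)·log(0.0028/1.28) = +0.052 V.

0.052 V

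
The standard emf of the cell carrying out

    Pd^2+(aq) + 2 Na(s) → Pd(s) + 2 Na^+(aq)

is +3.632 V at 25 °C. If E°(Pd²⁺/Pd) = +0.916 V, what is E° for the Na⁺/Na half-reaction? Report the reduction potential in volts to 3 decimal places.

In the reaction as written the Pd²⁺/Pd couple is reduced (cathode) and Na⁺/Na is oxidized (anode), so E°cell = E°(Pd²⁺/Pd) − E°(Na⁺/Na).
E°(Na⁺/Na) = E°(cathode) − E°cell = +0.916 − (+3.632) = −2.716 V.

−2.716 V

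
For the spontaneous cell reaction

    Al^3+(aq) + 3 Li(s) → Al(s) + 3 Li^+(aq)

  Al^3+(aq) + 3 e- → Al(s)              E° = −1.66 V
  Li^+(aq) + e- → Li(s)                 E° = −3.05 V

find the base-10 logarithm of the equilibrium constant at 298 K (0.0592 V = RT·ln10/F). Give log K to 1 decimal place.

The Al³⁺/Al couple is reduced (cathode); E°cell = −1.66 − (−3.05) = +1.39 V with n = 3.
At equilibrium E = 0, so log K = nE°cell / 0.0592 = (3)(+1.39) / 0.0592 = 70.4.

log K = 70.4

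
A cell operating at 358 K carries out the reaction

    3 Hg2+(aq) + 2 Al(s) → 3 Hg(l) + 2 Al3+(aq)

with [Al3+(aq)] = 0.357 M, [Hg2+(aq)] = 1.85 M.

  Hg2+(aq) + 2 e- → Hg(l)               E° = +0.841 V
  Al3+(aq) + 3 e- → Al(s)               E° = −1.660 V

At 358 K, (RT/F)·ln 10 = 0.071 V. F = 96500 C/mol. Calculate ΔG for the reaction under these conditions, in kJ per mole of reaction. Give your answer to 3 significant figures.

With Hg²⁺/Hg reduced at the cathode, E°cell = +0.841 − (−1.660) = +2.501 V and n = 6.
Q = [Al3+(aq)]^2 / [Hg2+(aq)]^3 = 0.0201, so log Q = −1.696 and E = +2.501 − (0.071/6)(−1.696) = +2.5211 V.
Then ΔG = −nFE = −6 × 96500 × +2.5211 J/mol = −1460 kJ/mol.

−1460 kJ/mol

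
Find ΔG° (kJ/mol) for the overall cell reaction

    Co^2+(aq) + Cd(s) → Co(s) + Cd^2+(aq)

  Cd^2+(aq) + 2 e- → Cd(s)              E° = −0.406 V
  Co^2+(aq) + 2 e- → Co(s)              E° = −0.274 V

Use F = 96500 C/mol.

−25.5 kJ/mol

In the reaction as written Co^2+(aq) is reduced, so the Co²⁺/Co couple is the cathode and Cd²⁺/Cd is the anode.
E°cell = −0.274 − (−0.406) = +0.132 V; balancing electrons gives n = 2.
ΔG° = −nFE°cell = −(2)(96500)(+0.132) J/mol = −25.5 kJ/mol.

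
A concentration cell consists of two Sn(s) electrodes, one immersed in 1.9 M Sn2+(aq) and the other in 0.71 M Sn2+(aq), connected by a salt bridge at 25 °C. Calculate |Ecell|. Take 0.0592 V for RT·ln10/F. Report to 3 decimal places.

0.013 V

For a concentration cell E°cell = 0, since both electrodes use the same couple.
The compartment with the higher Sn2+(aq) concentration (1.9 M) acts as the cathode; ions are reduced there and produced at the dilute (0.71 M) anode.
With n = 2, Ecell = −(0.0592/2)·log([dilute]/[conc]) = −(0.0592/2)·log(0.71/1.9) = +0.013 V.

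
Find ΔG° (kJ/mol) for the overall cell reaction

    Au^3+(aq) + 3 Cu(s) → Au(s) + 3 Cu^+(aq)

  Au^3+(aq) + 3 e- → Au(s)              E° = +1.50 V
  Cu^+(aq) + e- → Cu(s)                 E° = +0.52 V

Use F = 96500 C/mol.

In the reaction as written Au^3+(aq) is reduced, so the Au³⁺/Au couple is the cathode and Cu⁺/Cu is the anode.
E°cell = +1.50 − (+0.52) = +0.98 V; balancing electrons gives n = 3.
ΔG° = −nFE°cell = −(3)(96500)(+0.98) J/mol = −284 kJ/mol.

−284 kJ/mol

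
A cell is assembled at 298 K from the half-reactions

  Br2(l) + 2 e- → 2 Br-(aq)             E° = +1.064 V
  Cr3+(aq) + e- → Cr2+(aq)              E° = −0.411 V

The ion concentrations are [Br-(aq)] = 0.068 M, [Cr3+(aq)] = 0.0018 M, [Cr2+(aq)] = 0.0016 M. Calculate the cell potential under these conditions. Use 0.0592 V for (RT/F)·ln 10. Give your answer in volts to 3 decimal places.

+1.541 V

Since E°(Br₂/Br⁻) > E°(Cr³⁺/Cr²⁺), Br₂/Br⁻ serves as the cathode.
The standard potential is +1.064 − (−0.411) = +1.475 V and the balanced reaction transfers n = 2 electrons.
Balancing gives Br2(l) + 2 Cr2+(aq) → 2 Br-(aq) + 2 Cr3+(aq); hence Q = ([Br-(aq)]^2·[Cr3+(aq)]^2) / [Cr2+(aq)]^2 = 0.00585 (log Q = −2.233).
E = E° − (0.0592/n)·log Q = +1.475 − (0.0592/2)(−2.233) = +1.541 V.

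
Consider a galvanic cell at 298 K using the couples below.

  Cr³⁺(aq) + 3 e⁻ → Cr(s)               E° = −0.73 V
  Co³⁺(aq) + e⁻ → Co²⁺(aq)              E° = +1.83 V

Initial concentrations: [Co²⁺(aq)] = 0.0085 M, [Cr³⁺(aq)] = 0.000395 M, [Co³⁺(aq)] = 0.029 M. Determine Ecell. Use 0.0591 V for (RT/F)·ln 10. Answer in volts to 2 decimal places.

+2.66 V

Co³⁺/Co²⁺ is reduced (cathode, E° = +1.83 V) and Cr³⁺/Cr is oxidized (anode).
E°cell = +1.83 − (−0.73) = +2.56 V, with n = 3 electrons transferred.
The balanced reaction is 3 Co³⁺(aq) + Cr(s) → 3 Co²⁺(aq) + Cr³⁺(aq), so Q = ([Co²⁺(aq)]^3·[Cr³⁺(aq)]) / [Co³⁺(aq)]^3 = 9.95×10^−6 and log Q = −5.002.
Applying E = E° − (RT ln10/nF)·log Q gives +2.56 − (0.0591/3)(−5.002) = +2.66 V.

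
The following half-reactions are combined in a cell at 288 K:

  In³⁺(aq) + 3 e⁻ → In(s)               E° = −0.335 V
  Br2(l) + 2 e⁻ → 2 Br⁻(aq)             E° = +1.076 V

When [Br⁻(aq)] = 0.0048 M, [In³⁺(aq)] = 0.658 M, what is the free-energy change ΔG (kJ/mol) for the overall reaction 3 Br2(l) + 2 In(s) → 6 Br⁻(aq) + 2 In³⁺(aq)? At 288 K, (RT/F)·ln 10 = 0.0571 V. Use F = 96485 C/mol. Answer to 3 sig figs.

With Br₂/Br⁻ reduced at the cathode, E°cell = +1.076 − (−0.335) = +1.411 V and n = 6.
The reaction quotient is [Br⁻(aq)]^6·[In³⁺(aq)]^2 = 5.3×10^−15; by Nernst, E = +1.411 − (0.0571/6)(−14.276) = +1.5469 V.
ΔG = −nFE = −(6)(96485)(+1.5469) J/mol = −896 kJ/mol.

−896 kJ/mol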